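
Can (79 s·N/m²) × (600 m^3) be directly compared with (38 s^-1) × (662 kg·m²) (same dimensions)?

Yes

Dimensions:
  (79 s·N/m²) × (600 m^3):  [kg·m⁻¹·s⁻¹] · [m³] = kg·m²·s⁻¹
  (38 s^-1) × (662 kg·m²):  [s⁻¹] · [kg·m²] = kg·m²·s⁻¹
Both are kg·m²·s⁻¹, so they have the same dimensions and can be added.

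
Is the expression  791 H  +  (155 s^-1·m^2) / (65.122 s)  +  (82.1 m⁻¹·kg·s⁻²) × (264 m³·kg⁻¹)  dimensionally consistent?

No

Expand each in SI base units:
  791 H:  H = V·s·A⁻¹ = kg·m²·s⁻²·A⁻²
  (155 s^-1·m^2) / (65.122 s):  [m²·s⁻¹] / [s] = m²·s⁻²
  (82.1 m⁻¹·kg·s⁻²) × (264 m³·kg⁻¹):  [kg·m⁻¹·s⁻²] · [kg⁻¹·m³] = m²·s⁻²
The terms do not share a single dimension (kg·m²·s⁻²·A⁻² vs m²·s⁻²).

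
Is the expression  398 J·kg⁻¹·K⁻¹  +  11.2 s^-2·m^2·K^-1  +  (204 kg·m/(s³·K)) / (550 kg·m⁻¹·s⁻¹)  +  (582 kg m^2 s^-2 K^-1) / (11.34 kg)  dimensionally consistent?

In SI base units:
  398 J·kg⁻¹·K⁻¹:  J·kg⁻¹·K⁻¹ = N·m·kg⁻¹·K⁻¹ = m²·s⁻²·K⁻¹
  11.2 s^-2·m^2·K^-1:  m²·s⁻²·K⁻¹
  (204 kg·m/(s³·K)) / (550 kg·m⁻¹·s⁻¹):  [kg·m·s⁻³·K⁻¹] / [kg·m⁻¹·s⁻¹] = m²·s⁻²·K⁻¹
  (582 kg m^2 s^-2 K^-1) / (11.34 kg):  [kg·m²·s⁻²·K⁻¹] / [kg] = m²·s⁻²·K⁻¹
Every term reduces to m²·s⁻²·K⁻¹.

Yes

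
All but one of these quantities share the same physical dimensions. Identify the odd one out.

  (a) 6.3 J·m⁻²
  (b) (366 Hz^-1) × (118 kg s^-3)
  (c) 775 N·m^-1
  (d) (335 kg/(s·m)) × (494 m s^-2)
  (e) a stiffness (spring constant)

(d)

Work out the base dimensions of each:
  (a) J·m⁻² = N·m·m⁻² = kg·s⁻²
  (b) [s] · [kg·s⁻³] = kg·s⁻²
  (c) N·m⁻¹ = kg·m·s⁻²·m⁻¹ = kg·s⁻²
  (d) [kg·m⁻¹·s⁻¹] · [m·s⁻²] = kg·s⁻³
  (e) [stiffness (spring constant)] = kg·s⁻²
All reduce to kg·s⁻² except (d), which is kg·s⁻³.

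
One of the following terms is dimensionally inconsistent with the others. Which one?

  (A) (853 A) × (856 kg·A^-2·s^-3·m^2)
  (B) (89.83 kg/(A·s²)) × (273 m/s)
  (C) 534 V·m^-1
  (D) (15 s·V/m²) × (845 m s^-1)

Work out the base dimensions of each:
  (A) [A] · [kg·m²·s⁻³·A⁻²] = kg·m²·s⁻³·A⁻¹
  (B) [kg·s⁻²·A⁻¹] · [m·s⁻¹] = kg·m·s⁻³·A⁻¹
  (C) V·m⁻¹ = J·C⁻¹·m⁻¹ = kg·m·s⁻³·A⁻¹
  (D) [kg·s⁻²·A⁻¹] · [m·s⁻¹] = kg·m·s⁻³·A⁻¹
All reduce to kg·m·s⁻³·A⁻¹ except (A), which is kg·m²·s⁻³·A⁻¹.

(A)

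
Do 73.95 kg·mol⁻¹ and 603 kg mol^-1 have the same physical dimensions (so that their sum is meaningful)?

Yes

Expand each in SI base units:
  73.95 kg·mol⁻¹:  kg·mol⁻¹
  603 kg mol^-1:  kg·mol⁻¹
Both are kg·mol⁻¹, so they have the same dimensions and can be added.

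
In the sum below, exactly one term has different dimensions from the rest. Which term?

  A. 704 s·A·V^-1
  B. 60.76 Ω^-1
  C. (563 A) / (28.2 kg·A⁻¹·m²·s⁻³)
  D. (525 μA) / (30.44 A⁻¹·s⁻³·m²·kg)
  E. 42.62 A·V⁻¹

Work out the base dimensions of each:
  A. A·s·V⁻¹ = A·s·(J·C⁻¹)⁻¹ = kg⁻¹·m⁻²·s⁴·A²
  B. Ω⁻¹ = (V·A⁻¹)⁻¹ = kg⁻¹·m⁻²·s³·A²
  C. [A] / [kg·m²·s⁻³·A⁻¹] = kg⁻¹·m⁻²·s³·A²
  D. [A] / [kg·m²·s⁻³·A⁻¹] = kg⁻¹·m⁻²·s³·A²
  E. A·V⁻¹ = A·(J·C⁻¹)⁻¹ = kg⁻¹·m⁻²·s³·A²
All reduce to kg⁻¹·m⁻²·s³·A² except A., which is kg⁻¹·m⁻²·s⁴·A².

A.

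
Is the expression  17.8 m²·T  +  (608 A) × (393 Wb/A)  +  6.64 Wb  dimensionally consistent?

Yes

Reduce each to base SI dimensions:
  17.8 m²·T:  T·m² = Wb·m⁻²·m² = kg·m²·s⁻²·A⁻¹
  (608 A) × (393 Wb/A):  [A] · [kg·m²·s⁻²·A⁻²] = kg·m²·s⁻²·A⁻¹
  6.64 Wb:  Wb = V·s = kg·m²·s⁻²·A⁻¹
Every term reduces to kg·m²·s⁻²·A⁻¹.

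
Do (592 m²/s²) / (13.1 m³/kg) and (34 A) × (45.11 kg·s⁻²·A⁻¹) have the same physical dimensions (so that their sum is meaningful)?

No

Dimensions:
  (592 m²/s²) / (13.1 m³/kg):  [m²·s⁻²] / [kg⁻¹·m³] = kg·m⁻¹·s⁻²
  (34 A) × (45.11 kg·s⁻²·A⁻¹):  [A] · [kg·s⁻²·A⁻¹] = kg·s⁻²
kg·m⁻¹·s⁻² ≠ kg·s⁻², so they cannot be added.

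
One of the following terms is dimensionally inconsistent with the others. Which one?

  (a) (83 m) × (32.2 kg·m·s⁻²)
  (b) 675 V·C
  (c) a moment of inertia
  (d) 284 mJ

(c)

Expand each in SI base units:
  (a) [m] · [kg·m·s⁻²] = kg·m²·s⁻²
  (b) C·V = s·A·J·C⁻¹ = kg·m²·s⁻²
  (c) [moment of inertia] = kg·m²
  (d) J = N·m = kg·m²·s⁻²
All reduce to kg·m²·s⁻² except (c), which is kg·m².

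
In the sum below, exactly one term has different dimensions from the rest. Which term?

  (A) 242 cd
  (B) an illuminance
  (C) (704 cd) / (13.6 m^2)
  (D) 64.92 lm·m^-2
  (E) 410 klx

In SI base units:
  (A) cd
  (B) [illuminance] = m⁻²·cd
  (C) [cd] / [m²] = m⁻²·cd
  (D) lm·m⁻² = cd·m⁻² = m⁻²·cd
  (E) lx = lm·m⁻² = m⁻²·cd
All reduce to m⁻²·cd except (A), which is cd.

(A)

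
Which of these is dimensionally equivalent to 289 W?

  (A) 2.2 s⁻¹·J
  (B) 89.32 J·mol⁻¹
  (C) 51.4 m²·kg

(A)

Reference: W = J·s⁻¹ = kg·m²·s⁻³.
Each option:
  (A) J·s⁻¹ = N·m·s⁻¹ = kg·m²·s⁻³  ← same
  (B) J·mol⁻¹ = N·m·mol⁻¹ = kg·m²·s⁻²·mol⁻¹
  (C) kg·m²
Only (A) matches kg·m²·s⁻³.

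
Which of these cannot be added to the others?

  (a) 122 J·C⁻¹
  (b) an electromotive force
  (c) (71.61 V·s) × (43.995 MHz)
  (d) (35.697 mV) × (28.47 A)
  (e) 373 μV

(d)

Reduce each to base SI dimensions:
  (a) J·C⁻¹ = N·m·(s·A)⁻¹ = kg·m²·s⁻³·A⁻¹
  (b) [electromotive force] = kg·m²·s⁻³·A⁻¹
  (c) [kg·m²·s⁻²·A⁻¹] · [s⁻¹] = kg·m²·s⁻³·A⁻¹
  (d) [kg·m²·s⁻³·A⁻¹] · [A] = kg·m²·s⁻³
  (e) V = J·C⁻¹ = kg·m²·s⁻³·A⁻¹
All reduce to kg·m²·s⁻³·A⁻¹ except (d), which is kg·m²·s⁻³.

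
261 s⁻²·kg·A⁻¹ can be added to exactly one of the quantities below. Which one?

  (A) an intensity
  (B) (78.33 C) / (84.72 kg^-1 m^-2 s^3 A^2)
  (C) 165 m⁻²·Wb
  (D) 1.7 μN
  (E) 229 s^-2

Reference: kg·s⁻²·A⁻¹.
Each option:
  (A) [intensity] = kg·s⁻³
  (B) [s·A] / [kg⁻¹·m⁻²·s³·A²] = kg·m²·s⁻²·A⁻¹
  (C) Wb·m⁻² = V·s·m⁻² = kg·s⁻²·A⁻¹  ← same
  (D) N = kg·m·s⁻²
  (E) s⁻²
Only (C) matches kg·s⁻²·A⁻¹.

(C)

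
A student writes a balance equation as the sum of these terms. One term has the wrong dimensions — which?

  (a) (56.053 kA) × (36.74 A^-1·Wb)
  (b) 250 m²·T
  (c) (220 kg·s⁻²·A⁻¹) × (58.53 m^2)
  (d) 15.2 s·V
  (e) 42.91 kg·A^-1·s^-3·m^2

(e)

Work out the base dimensions of each:
  (a) [A] · [kg·m²·s⁻²·A⁻²] = kg·m²·s⁻²·A⁻¹
  (b) T·m² = Wb·m⁻²·m² = kg·m²·s⁻²·A⁻¹
  (c) [kg·s⁻²·A⁻¹] · [m²] = kg·m²·s⁻²·A⁻¹
  (d) V·s = J·C⁻¹·s = kg·m²·s⁻²·A⁻¹
  (e) kg·m²·s⁻³·A⁻¹
All reduce to kg·m²·s⁻²·A⁻¹ except (e), which is kg·m²·s⁻³·A⁻¹.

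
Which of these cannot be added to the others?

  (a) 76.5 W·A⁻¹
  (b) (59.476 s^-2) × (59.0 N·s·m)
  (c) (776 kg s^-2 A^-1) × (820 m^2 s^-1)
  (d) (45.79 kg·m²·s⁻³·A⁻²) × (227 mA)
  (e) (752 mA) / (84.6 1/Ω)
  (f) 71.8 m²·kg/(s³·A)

(b)

Expand each in SI base units:
  (a) W·A⁻¹ = J·s⁻¹·A⁻¹ = kg·m²·s⁻³·A⁻¹
  (b) [s⁻²] · [kg·m²·s⁻¹] = kg·m²·s⁻³
  (c) [kg·s⁻²·A⁻¹] · [m²·s⁻¹] = kg·m²·s⁻³·A⁻¹
  (d) [kg·m²·s⁻³·A⁻²] · [A] = kg·m²·s⁻³·A⁻¹
  (e) [A] / [kg⁻¹·m⁻²·s³·A²] = kg·m²·s⁻³·A⁻¹
  (f) kg·m²·s⁻³·A⁻¹
All reduce to kg·m²·s⁻³·A⁻¹ except (b), which is kg·m²·s⁻³.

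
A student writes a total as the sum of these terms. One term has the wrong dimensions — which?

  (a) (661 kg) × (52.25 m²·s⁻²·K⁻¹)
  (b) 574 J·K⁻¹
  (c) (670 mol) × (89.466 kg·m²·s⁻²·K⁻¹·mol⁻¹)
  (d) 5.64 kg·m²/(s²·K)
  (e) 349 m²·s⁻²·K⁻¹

Expand each in SI base units:
  (a) [kg] · [m²·s⁻²·K⁻¹] = kg·m²·s⁻²·K⁻¹
  (b) J·K⁻¹ = N·m·K⁻¹ = kg·m²·s⁻²·K⁻¹
  (c) [mol] · [kg·m²·s⁻²·K⁻¹·mol⁻¹] = kg·m²·s⁻²·K⁻¹
  (d) kg·m²·s⁻²·K⁻¹
  (e) m²·s⁻²·K⁻¹
All reduce to kg·m²·s⁻²·K⁻¹ except (e), which is m²·s⁻²·K⁻¹.

(e)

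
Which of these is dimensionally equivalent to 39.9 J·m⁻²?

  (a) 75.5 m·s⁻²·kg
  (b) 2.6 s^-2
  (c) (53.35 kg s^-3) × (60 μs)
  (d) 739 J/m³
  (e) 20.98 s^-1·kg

(c)

Reference: J·m⁻² = N·m·m⁻² = kg·s⁻².
Each option:
  (a) kg·m·s⁻²
  (b) s⁻²
  (c) [kg·s⁻³] · [s] = kg·s⁻²  ← same
  (d) J·m⁻³ = N·m·m⁻³ = kg·m⁻¹·s⁻²
  (e) kg·s⁻¹
Only (c) matches kg·s⁻².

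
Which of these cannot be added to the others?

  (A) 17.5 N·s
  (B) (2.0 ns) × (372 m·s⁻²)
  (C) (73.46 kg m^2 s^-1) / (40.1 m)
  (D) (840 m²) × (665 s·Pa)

(B)

Expand each in SI base units:
  (A) N·s = kg·m·s⁻²·s = kg·m·s⁻¹
  (B) [s] · [m·s⁻²] = m·s⁻¹
  (C) [kg·m²·s⁻¹] / [m] = kg·m·s⁻¹
  (D) [m²] · [kg·m⁻¹·s⁻¹] = kg·m·s⁻¹
All reduce to kg·m·s⁻¹ except (B), which is m·s⁻¹.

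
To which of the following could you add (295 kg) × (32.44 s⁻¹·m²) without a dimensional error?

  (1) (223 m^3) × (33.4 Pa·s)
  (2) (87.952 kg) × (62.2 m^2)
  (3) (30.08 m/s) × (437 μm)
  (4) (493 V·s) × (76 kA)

(1)

Reference: [kg] · [m²·s⁻¹] = kg·m²·s⁻¹.
Each option:
  (1) [m³] · [kg·m⁻¹·s⁻¹] = kg·m²·s⁻¹  ← same
  (2) [kg] · [m²] = kg·m²
  (3) [m·s⁻¹] · [m] = m²·s⁻¹
  (4) [kg·m²·s⁻²·A⁻¹] · [A] = kg·m²·s⁻²
Only (1) matches kg·m²·s⁻¹.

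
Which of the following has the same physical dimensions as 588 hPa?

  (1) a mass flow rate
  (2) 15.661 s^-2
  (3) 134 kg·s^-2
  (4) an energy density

(4)

Reference: Pa = N·m⁻² = kg·m⁻¹·s⁻².
Each option:
  (1) [mass flow rate] = kg·s⁻¹
  (2) s⁻²
  (3) kg·s⁻²
  (4) [energy density] = kg·m⁻¹·s⁻²  ← same
Only (4) matches kg·m⁻¹·s⁻².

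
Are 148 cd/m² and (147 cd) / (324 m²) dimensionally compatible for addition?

Work out the base dimensions of each:
  148 cd/m²:  cd·m⁻² = m⁻²·cd
  (147 cd) / (324 m²):  [cd] / [m²] = m⁻²·cd
Both are m⁻²·cd, so they have the same dimensions and can be added.

Yes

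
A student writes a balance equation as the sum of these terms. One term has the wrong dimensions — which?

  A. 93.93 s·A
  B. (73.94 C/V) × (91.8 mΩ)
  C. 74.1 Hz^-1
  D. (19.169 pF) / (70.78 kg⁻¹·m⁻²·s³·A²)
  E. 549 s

A.

Expand each in SI base units:
  A. A·s = s·A
  B. [kg⁻¹·m⁻²·s⁴·A²] · [kg·m²·s⁻³·A⁻²] = s
  C. Hz⁻¹ = (s⁻¹)⁻¹ = s
  D. [kg⁻¹·m⁻²·s⁴·A²] / [kg⁻¹·m⁻²·s³·A²] = s
  E. s
All reduce to s except A., which is s·A.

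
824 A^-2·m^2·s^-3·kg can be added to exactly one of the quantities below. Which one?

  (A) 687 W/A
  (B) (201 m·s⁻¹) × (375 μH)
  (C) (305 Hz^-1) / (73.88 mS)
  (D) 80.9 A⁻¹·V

(D)

Reference: kg·m²·s⁻³·A⁻².
Each option:
  (A) W·A⁻¹ = J·s⁻¹·A⁻¹ = kg·m²·s⁻³·A⁻¹
  (B) [m·s⁻¹] · [kg·m²·s⁻²·A⁻²] = kg·m³·s⁻³·A⁻²
  (C) [s] / [kg⁻¹·m⁻²·s³·A²] = kg·m²·s⁻²·A⁻²
  (D) V·A⁻¹ = J·C⁻¹·A⁻¹ = kg·m²·s⁻³·A⁻²  ← same
Only (D) matches kg·m²·s⁻³·A⁻².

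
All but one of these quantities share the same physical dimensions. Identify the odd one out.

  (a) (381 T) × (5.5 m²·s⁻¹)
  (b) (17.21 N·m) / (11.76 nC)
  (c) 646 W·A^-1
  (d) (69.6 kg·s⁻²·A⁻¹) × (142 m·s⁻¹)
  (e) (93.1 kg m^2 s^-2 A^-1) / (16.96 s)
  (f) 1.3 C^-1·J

(d)

Work out the base dimensions of each:
  (a) [kg·s⁻²·A⁻¹] · [m²·s⁻¹] = kg·m²·s⁻³·A⁻¹
  (b) [kg·m²·s⁻²] / [s·A] = kg·m²·s⁻³·A⁻¹
  (c) W·A⁻¹ = J·s⁻¹·A⁻¹ = kg·m²·s⁻³·A⁻¹
  (d) [kg·s⁻²·A⁻¹] · [m·s⁻¹] = kg·m·s⁻³·A⁻¹
  (e) [kg·m²·s⁻²·A⁻¹] / [s] = kg·m²·s⁻³·A⁻¹
  (f) J·C⁻¹ = N·m·(s·A)⁻¹ = kg·m²·s⁻³·A⁻¹
All reduce to kg·m²·s⁻³·A⁻¹ except (d), which is kg·m·s⁻³·A⁻¹.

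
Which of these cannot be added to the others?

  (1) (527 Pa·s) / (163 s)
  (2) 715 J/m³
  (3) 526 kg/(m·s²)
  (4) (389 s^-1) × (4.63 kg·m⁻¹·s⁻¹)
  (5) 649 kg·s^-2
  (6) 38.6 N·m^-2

(5)

Reduce each to base SI dimensions:
  (1) [kg·m⁻¹·s⁻¹] / [s] = kg·m⁻¹·s⁻²
  (2) J·m⁻³ = N·m·m⁻³ = kg·m⁻¹·s⁻²
  (3) kg·m⁻¹·s⁻²
  (4) [s⁻¹] · [kg·m⁻¹·s⁻¹] = kg·m⁻¹·s⁻²
  (5) kg·s⁻²
  (6) N·m⁻² = kg·m·s⁻²·m⁻² = kg·m⁻¹·s⁻²
All reduce to kg·m⁻¹·s⁻² except (5), which is kg·s⁻².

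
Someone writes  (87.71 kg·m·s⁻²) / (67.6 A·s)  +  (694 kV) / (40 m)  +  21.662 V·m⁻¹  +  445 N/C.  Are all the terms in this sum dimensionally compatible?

In SI base units:
  (87.71 kg·m·s⁻²) / (67.6 A·s):  [kg·m·s⁻²] / [s·A] = kg·m·s⁻³·A⁻¹
  (694 kV) / (40 m):  [kg·m²·s⁻³·A⁻¹] / [m] = kg·m·s⁻³·A⁻¹
  21.662 V·m⁻¹:  V·m⁻¹ = J·C⁻¹·m⁻¹ = kg·m·s⁻³·A⁻¹
  445 N/C:  N·C⁻¹ = kg·m·s⁻²·(s·A)⁻¹ = kg·m·s⁻³·A⁻¹
Every term reduces to kg·m·s⁻³·A⁻¹.

Yes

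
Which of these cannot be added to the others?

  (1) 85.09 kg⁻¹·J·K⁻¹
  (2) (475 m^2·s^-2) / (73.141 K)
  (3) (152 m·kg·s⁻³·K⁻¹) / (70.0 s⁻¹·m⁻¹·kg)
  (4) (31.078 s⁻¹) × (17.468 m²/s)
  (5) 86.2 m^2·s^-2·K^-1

(4)

Expand each in SI base units:
  (1) J·kg⁻¹·K⁻¹ = N·m·kg⁻¹·K⁻¹ = m²·s⁻²·K⁻¹
  (2) [m²·s⁻²] / [K] = m²·s⁻²·K⁻¹
  (3) [kg·m·s⁻³·K⁻¹] / [kg·m⁻¹·s⁻¹] = m²·s⁻²·K⁻¹
  (4) [s⁻¹] · [m²·s⁻¹] = m²·s⁻²
  (5) m²·s⁻²·K⁻¹
All reduce to m²·s⁻²·K⁻¹ except (4), which is m²·s⁻².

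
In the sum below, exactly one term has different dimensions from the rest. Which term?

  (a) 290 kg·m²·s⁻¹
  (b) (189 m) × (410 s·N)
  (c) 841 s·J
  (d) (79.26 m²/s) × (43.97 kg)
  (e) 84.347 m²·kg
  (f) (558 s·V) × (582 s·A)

(e)

In SI base units:
  (a) kg·m²·s⁻¹
  (b) [m] · [kg·m·s⁻¹] = kg·m²·s⁻¹
  (c) J·s = N·m·s = kg·m²·s⁻¹
  (d) [m²·s⁻¹] · [kg] = kg·m²·s⁻¹
  (e) kg·m²
  (f) [kg·m²·s⁻²·A⁻¹] · [s·A] = kg·m²·s⁻¹
All reduce to kg·m²·s⁻¹ except (e), which is kg·m².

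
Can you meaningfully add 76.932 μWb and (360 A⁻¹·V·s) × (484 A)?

Yes

In SI base units:
  76.932 μWb:  Wb = V·s = kg·m²·s⁻²·A⁻¹
  (360 A⁻¹·V·s) × (484 A):  [kg·m²·s⁻²·A⁻²] · [A] = kg·m²·s⁻²·A⁻¹
Both are kg·m²·s⁻²·A⁻¹, so they have the same dimensions and can be added.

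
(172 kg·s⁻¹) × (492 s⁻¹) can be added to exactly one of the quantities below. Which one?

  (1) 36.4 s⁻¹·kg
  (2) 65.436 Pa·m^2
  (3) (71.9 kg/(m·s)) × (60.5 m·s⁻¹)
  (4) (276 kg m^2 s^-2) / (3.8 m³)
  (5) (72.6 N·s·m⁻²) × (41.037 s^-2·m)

Reference: [kg·s⁻¹] · [s⁻¹] = kg·s⁻².
Each option:
  (1) kg·s⁻¹
  (2) Pa·m² = N·m⁻²·m² = kg·m·s⁻²
  (3) [kg·m⁻¹·s⁻¹] · [m·s⁻¹] = kg·s⁻²  ← same
  (4) [kg·m²·s⁻²] / [m³] = kg·m⁻¹·s⁻²
  (5) [kg·m⁻¹·s⁻¹] · [m·s⁻²] = kg·s⁻³
Only (3) matches kg·s⁻².

(3)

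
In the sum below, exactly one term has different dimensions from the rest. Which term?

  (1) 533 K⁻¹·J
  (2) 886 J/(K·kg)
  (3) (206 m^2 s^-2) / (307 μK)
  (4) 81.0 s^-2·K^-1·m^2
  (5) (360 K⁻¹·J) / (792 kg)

(1)

Expand each in SI base units:
  (1) J·K⁻¹ = N·m·K⁻¹ = kg·m²·s⁻²·K⁻¹
  (2) J·kg⁻¹·K⁻¹ = N·m·kg⁻¹·K⁻¹ = m²·s⁻²·K⁻¹
  (3) [m²·s⁻²] / [K] = m²·s⁻²·K⁻¹
  (4) m²·s⁻²·K⁻¹
  (5) [kg·m²·s⁻²·K⁻¹] / [kg] = m²·s⁻²·K⁻¹
All reduce to m²·s⁻²·K⁻¹ except (1), which is kg·m²·s⁻²·K⁻¹.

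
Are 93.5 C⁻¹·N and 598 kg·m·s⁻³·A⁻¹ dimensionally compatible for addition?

Reduce each to base SI dimensions:
  93.5 C⁻¹·N:  N·C⁻¹ = kg·m·s⁻²·(s·A)⁻¹ = kg·m·s⁻³·A⁻¹
  598 kg·m·s⁻³·A⁻¹:  kg·m·s⁻³·A⁻¹
Both are kg·m·s⁻³·A⁻¹, so they have the same dimensions and can be added.

Yes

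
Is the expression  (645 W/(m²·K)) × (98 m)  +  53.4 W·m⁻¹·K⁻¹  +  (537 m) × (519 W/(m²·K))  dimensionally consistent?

Yes

Dimensions:
  (645 W/(m²·K)) × (98 m):  [kg·s⁻³·K⁻¹] · [m] = kg·m·s⁻³·K⁻¹
  53.4 W·m⁻¹·K⁻¹:  W·m⁻¹·K⁻¹ = J·s⁻¹·m⁻¹·K⁻¹ = kg·m·s⁻³·K⁻¹
  (537 m) × (519 W/(m²·K)):  [m] · [kg·s⁻³·K⁻¹] = kg·m·s⁻³·K⁻¹
Every term reduces to kg·m·s⁻³·K⁻¹.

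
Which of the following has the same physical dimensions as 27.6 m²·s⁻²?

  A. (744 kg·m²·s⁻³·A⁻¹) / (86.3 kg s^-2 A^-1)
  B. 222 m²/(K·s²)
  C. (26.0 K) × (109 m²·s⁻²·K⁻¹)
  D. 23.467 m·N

Reference: m²·s⁻².
Each option:
  A. [kg·m²·s⁻³·A⁻¹] / [kg·s⁻²·A⁻¹] = m²·s⁻¹
  B. m²·s⁻²·K⁻¹
  C. [K] · [m²·s⁻²·K⁻¹] = m²·s⁻²  ← same
  D. N·m = kg·m·s⁻²·m = kg·m²·s⁻²
Only C. matches m²·s⁻².

C.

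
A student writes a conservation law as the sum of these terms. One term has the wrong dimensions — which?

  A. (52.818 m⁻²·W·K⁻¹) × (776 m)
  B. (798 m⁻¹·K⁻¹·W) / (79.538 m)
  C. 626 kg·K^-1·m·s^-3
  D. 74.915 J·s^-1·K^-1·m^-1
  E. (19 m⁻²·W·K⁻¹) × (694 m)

Dimensions:
  A. [kg·s⁻³·K⁻¹] · [m] = kg·m·s⁻³·K⁻¹
  B. [kg·m·s⁻³·K⁻¹] / [m] = kg·s⁻³·K⁻¹
  C. kg·m·s⁻³·K⁻¹
  D. J·s⁻¹·m⁻¹·K⁻¹ = N·m·s⁻¹·m⁻¹·K⁻¹ = kg·m·s⁻³·K⁻¹
  E. [kg·s⁻³·K⁻¹] · [m] = kg·m·s⁻³·K⁻¹
All reduce to kg·m·s⁻³·K⁻¹ except B., which is kg·s⁻³·K⁻¹.

B.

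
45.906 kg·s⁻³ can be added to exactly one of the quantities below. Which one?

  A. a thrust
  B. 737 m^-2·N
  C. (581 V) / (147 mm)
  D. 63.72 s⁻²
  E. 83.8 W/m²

Reference: kg·s⁻³.
Each option:
  A. [thrust] = kg·m·s⁻²
  B. N·m⁻² = kg·m·s⁻²·m⁻² = kg·m⁻¹·s⁻²
  C. [kg·m²·s⁻³·A⁻¹] / [m] = kg·m·s⁻³·A⁻¹
  D. s⁻²
  E. W·m⁻² = J·s⁻¹·m⁻² = kg·s⁻³  ← same
Only E. matches kg·s⁻³.

E.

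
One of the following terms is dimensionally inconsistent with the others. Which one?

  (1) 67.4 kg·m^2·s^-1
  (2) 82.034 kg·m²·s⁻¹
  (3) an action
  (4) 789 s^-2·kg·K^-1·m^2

Expand each in SI base units:
  (1) kg·m²·s⁻¹
  (2) kg·m²·s⁻¹
  (3) [action] = kg·m²·s⁻¹
  (4) kg·m²·s⁻²·K⁻¹
All reduce to kg·m²·s⁻¹ except (4), which is kg·m²·s⁻²·K⁻¹.

(4)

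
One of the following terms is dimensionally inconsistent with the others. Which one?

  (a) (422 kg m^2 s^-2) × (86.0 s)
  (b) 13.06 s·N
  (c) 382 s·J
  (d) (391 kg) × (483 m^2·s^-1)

Reduce each to base SI dimensions:
  (a) [kg·m²·s⁻²] · [s] = kg·m²·s⁻¹
  (b) N·s = kg·m·s⁻²·s = kg·m·s⁻¹
  (c) J·s = N·m·s = kg·m²·s⁻¹
  (d) [kg] · [m²·s⁻¹] = kg·m²·s⁻¹
All reduce to kg·m²·s⁻¹ except (b), which is kg·m·s⁻¹.

(b)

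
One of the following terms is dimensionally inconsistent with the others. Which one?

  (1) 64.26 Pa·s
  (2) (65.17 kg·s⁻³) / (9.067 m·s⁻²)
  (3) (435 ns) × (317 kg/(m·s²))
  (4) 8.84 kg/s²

(4)

Expand each in SI base units:
  (1) Pa·s = N·m⁻²·s = kg·m⁻¹·s⁻¹
  (2) [kg·s⁻³] / [m·s⁻²] = kg·m⁻¹·s⁻¹
  (3) [s] · [kg·m⁻¹·s⁻²] = kg·m⁻¹·s⁻¹
  (4) kg·s⁻²
All reduce to kg·m⁻¹·s⁻¹ except (4), which is kg·s⁻².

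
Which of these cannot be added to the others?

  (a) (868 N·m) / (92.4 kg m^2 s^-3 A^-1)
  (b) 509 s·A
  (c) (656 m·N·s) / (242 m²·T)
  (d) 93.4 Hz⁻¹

Work out the base dimensions of each:
  (a) [kg·m²·s⁻²] / [kg·m²·s⁻³·A⁻¹] = s·A
  (b) A·s = s·A
  (c) [kg·m²·s⁻¹] / [kg·m²·s⁻²·A⁻¹] = s·A
  (d) Hz⁻¹ = (s⁻¹)⁻¹ = s
All reduce to s·A except (d), which is s.

(d)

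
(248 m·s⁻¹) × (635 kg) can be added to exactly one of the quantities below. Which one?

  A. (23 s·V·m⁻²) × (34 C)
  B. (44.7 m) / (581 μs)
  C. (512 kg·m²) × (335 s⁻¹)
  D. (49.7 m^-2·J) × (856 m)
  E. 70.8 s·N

Reference: [m·s⁻¹] · [kg] = kg·m·s⁻¹.
Each option:
  A. [kg·s⁻²·A⁻¹] · [s·A] = kg·s⁻¹
  B. [m] / [s] = m·s⁻¹
  C. [kg·m²] · [s⁻¹] = kg·m²·s⁻¹
  D. [kg·s⁻²] · [m] = kg·m·s⁻²
  E. N·s = kg·m·s⁻²·s = kg·m·s⁻¹  ← same
Only E. matches kg·m·s⁻¹.

E.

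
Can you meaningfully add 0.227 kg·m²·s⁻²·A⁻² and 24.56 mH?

Reduce each to base SI dimensions:
  0.227 kg·m²·s⁻²·A⁻²:  kg·m²·s⁻²·A⁻²
  24.56 mH:  H = V·s·A⁻¹ = kg·m²·s⁻²·A⁻²
Both are kg·m²·s⁻²·A⁻², so they have the same dimensions and can be added.

Yes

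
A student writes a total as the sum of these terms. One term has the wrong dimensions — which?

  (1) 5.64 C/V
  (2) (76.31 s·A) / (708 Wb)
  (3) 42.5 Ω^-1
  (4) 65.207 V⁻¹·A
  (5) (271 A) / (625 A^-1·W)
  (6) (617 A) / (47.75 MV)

(1)

Work out the base dimensions of each:
  (1) C·V⁻¹ = s·A·(J·C⁻¹)⁻¹ = kg⁻¹·m⁻²·s⁴·A²
  (2) [s·A] / [kg·m²·s⁻²·A⁻¹] = kg⁻¹·m⁻²·s³·A²
  (3) Ω⁻¹ = (V·A⁻¹)⁻¹ = kg⁻¹·m⁻²·s³·A²
  (4) A·V⁻¹ = A·(J·C⁻¹)⁻¹ = kg⁻¹·m⁻²·s³·A²
  (5) [A] / [kg·m²·s⁻³·A⁻¹] = kg⁻¹·m⁻²·s³·A²
  (6) [A] / [kg·m²·s⁻³·A⁻¹] = kg⁻¹·m⁻²·s³·A²
All reduce to kg⁻¹·m⁻²·s³·A² except (1), which is kg⁻¹·m⁻²·s⁴·A².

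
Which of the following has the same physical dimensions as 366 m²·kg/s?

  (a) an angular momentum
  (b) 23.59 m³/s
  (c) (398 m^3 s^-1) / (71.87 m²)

Reference: kg·m²·s⁻¹.
Each option:
  (a) [angular momentum] = kg·m²·s⁻¹  ← same
  (b) m³·s⁻¹
  (c) [m³·s⁻¹] / [m²] = m·s⁻¹
Only (a) matches kg·m²·s⁻¹.

(a)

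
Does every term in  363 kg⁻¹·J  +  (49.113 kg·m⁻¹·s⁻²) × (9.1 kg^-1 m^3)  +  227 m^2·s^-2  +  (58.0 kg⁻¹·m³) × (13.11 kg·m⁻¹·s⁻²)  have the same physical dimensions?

Yes

Reduce each to base SI dimensions:
  363 kg⁻¹·J:  J·kg⁻¹ = N·m·kg⁻¹ = m²·s⁻²
  (49.113 kg·m⁻¹·s⁻²) × (9.1 kg^-1 m^3):  [kg·m⁻¹·s⁻²] · [kg⁻¹·m³] = m²·s⁻²
  227 m^2·s^-2:  m²·s⁻²
  (58.0 kg⁻¹·m³) × (13.11 kg·m⁻¹·s⁻²):  [kg⁻¹·m³] · [kg·m⁻¹·s⁻²] = m²·s⁻²
Every term reduces to m²·s⁻².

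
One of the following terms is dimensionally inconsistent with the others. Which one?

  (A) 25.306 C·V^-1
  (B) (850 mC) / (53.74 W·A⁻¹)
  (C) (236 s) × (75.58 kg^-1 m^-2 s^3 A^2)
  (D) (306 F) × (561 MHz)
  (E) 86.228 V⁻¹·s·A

Reduce each to base SI dimensions:
  (A) C·V⁻¹ = s·A·(J·C⁻¹)⁻¹ = kg⁻¹·m⁻²·s⁴·A²
  (B) [s·A] / [kg·m²·s⁻³·A⁻¹] = kg⁻¹·m⁻²·s⁴·A²
  (C) [s] · [kg⁻¹·m⁻²·s³·A²] = kg⁻¹·m⁻²·s⁴·A²
  (D) [kg⁻¹·m⁻²·s⁴·A²] · [s⁻¹] = kg⁻¹·m⁻²·s³·A²
  (E) A·s·V⁻¹ = A·s·(J·C⁻¹)⁻¹ = kg⁻¹·m⁻²·s⁴·A²
All reduce to kg⁻¹·m⁻²·s⁴·A² except (D), which is kg⁻¹·m⁻²·s³·A².

(D)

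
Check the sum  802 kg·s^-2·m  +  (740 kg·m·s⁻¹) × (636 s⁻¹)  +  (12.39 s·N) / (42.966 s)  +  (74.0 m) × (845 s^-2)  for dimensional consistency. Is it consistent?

Expand each in SI base units:
  802 kg·s^-2·m:  kg·m·s⁻²
  (740 kg·m·s⁻¹) × (636 s⁻¹):  [kg·m·s⁻¹] · [s⁻¹] = kg·m·s⁻²
  (12.39 s·N) / (42.966 s):  [kg·m·s⁻¹] / [s] = kg·m·s⁻²
  (74.0 m) × (845 s^-2):  [m] · [s⁻²] = m·s⁻²
The terms do not share a single dimension (kg·m·s⁻² vs m·s⁻²).

No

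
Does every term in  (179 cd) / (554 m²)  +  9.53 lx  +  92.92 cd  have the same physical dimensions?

Reduce each to base SI dimensions:
  (179 cd) / (554 m²):  [cd] / [m²] = m⁻²·cd
  9.53 lx:  lx = lm·m⁻² = m⁻²·cd
  92.92 cd:  cd
The terms do not share a single dimension (cd vs m⁻²·cd).

No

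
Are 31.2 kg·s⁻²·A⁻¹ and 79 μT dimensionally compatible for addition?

Reduce each to base SI dimensions:
  31.2 kg·s⁻²·A⁻¹:  kg·s⁻²·A⁻¹
  79 μT:  T = Wb·m⁻² = kg·s⁻²·A⁻¹
Both are kg·s⁻²·A⁻¹, so they have the same dimensions and can be added.

Yes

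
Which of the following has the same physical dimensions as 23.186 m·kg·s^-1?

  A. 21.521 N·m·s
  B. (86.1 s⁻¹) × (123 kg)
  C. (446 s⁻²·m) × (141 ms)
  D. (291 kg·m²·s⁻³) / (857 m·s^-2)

D.

Reference: kg·m·s⁻¹.
Each option:
  A. N·m·s = kg·m·s⁻²·m·s = kg·m²·s⁻¹
  B. [s⁻¹] · [kg] = kg·s⁻¹
  C. [m·s⁻²] · [s] = m·s⁻¹
  D. [kg·m²·s⁻³] / [m·s⁻²] = kg·m·s⁻¹  ← same
Only D. matches kg·m·s⁻¹.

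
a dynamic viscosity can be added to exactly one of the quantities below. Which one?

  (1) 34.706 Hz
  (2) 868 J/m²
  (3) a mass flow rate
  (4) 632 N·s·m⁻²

(4)

Reference: [dynamic viscosity] = kg·m⁻¹·s⁻¹.
Each option:
  (1) Hz = s⁻¹
  (2) J·m⁻² = N·m·m⁻² = kg·s⁻²
  (3) [mass flow rate] = kg·s⁻¹
  (4) N·s·m⁻² = kg·m·s⁻²·s·m⁻² = kg·m⁻¹·s⁻¹  ← same
Only (4) matches kg·m⁻¹·s⁻¹.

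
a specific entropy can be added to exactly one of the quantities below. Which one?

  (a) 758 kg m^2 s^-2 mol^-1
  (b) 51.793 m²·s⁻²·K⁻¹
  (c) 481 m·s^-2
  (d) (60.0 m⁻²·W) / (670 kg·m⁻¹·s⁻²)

Reference: [specific entropy] = m²·s⁻²·K⁻¹.
Each option:
  (a) kg·m²·s⁻²·mol⁻¹
  (b) m²·s⁻²·K⁻¹  ← same
  (c) m·s⁻²
  (d) [kg·s⁻³] / [kg·m⁻¹·s⁻²] = m·s⁻¹
Only (b) matches m²·s⁻²·K⁻¹.

(b)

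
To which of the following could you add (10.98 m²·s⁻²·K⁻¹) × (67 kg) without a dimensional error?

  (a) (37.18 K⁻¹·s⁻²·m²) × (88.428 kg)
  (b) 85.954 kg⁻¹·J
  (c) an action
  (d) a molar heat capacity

(a)

Reference: [m²·s⁻²·K⁻¹] · [kg] = kg·m²·s⁻²·K⁻¹.
Each option:
  (a) [m²·s⁻²·K⁻¹] · [kg] = kg·m²·s⁻²·K⁻¹  ← same
  (b) J·kg⁻¹ = N·m·kg⁻¹ = m²·s⁻²
  (c) [action] = kg·m²·s⁻¹
  (d) [molar heat capacity] = kg·m²·s⁻²·K⁻¹·mol⁻¹
Only (a) matches kg·m²·s⁻²·K⁻¹.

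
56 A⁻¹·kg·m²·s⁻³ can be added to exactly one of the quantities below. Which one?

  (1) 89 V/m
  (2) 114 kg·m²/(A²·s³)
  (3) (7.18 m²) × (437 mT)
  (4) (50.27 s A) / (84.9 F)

Reference: kg·m²·s⁻³·A⁻¹.
Each option:
  (1) V·m⁻¹ = J·C⁻¹·m⁻¹ = kg·m·s⁻³·A⁻¹
  (2) kg·m²·s⁻³·A⁻²
  (3) [m²] · [kg·s⁻²·A⁻¹] = kg·m²·s⁻²·A⁻¹
  (4) [s·A] / [kg⁻¹·m⁻²·s⁴·A²] = kg·m²·s⁻³·A⁻¹  ← same
Only (4) matches kg·m²·s⁻³·A⁻¹.

(4)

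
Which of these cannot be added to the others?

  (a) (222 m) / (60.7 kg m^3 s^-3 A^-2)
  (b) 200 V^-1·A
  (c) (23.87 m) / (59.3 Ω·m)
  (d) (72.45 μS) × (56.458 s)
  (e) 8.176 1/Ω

Dimensions:
  (a) [m] / [kg·m³·s⁻³·A⁻²] = kg⁻¹·m⁻²·s³·A²
  (b) A·V⁻¹ = A·(J·C⁻¹)⁻¹ = kg⁻¹·m⁻²·s³·A²
  (c) [m] / [kg·m³·s⁻³·A⁻²] = kg⁻¹·m⁻²·s³·A²
  (d) [kg⁻¹·m⁻²·s³·A²] · [s] = kg⁻¹·m⁻²·s⁴·A²
  (e) Ω⁻¹ = (V·A⁻¹)⁻¹ = kg⁻¹·m⁻²·s³·A²
All reduce to kg⁻¹·m⁻²·s³·A² except (d), which is kg⁻¹·m⁻²·s⁴·A².

(d)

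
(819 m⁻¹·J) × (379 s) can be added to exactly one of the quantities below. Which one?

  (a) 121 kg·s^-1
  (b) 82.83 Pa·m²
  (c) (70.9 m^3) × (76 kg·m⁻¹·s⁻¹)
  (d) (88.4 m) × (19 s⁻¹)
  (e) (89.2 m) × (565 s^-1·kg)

(e)

Reference: [kg·m·s⁻²] · [s] = kg·m·s⁻¹.
Each option:
  (a) kg·s⁻¹
  (b) Pa·m² = N·m⁻²·m² = kg·m·s⁻²
  (c) [m³] · [kg·m⁻¹·s⁻¹] = kg·m²·s⁻¹
  (d) [m] · [s⁻¹] = m·s⁻¹
  (e) [m] · [kg·s⁻¹] = kg·m·s⁻¹  ← same
Only (e) matches kg·m·s⁻¹.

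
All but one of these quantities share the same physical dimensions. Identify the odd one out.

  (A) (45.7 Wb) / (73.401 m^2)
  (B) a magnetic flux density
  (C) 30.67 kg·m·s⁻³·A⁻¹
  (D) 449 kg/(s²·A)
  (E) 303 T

Expand each in SI base units:
  (A) [kg·m²·s⁻²·A⁻¹] / [m²] = kg·s⁻²·A⁻¹
  (B) [magnetic flux density] = kg·s⁻²·A⁻¹
  (C) kg·m·s⁻³·A⁻¹
  (D) kg·s⁻²·A⁻¹
  (E) T = Wb·m⁻² = kg·s⁻²·A⁻¹
All reduce to kg·s⁻²·A⁻¹ except (C), which is kg·m·s⁻³·A⁻¹.

(C)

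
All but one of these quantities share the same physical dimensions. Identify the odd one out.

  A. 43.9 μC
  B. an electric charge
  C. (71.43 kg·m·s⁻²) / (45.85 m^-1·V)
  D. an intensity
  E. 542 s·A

D.

Dimensions:
  A. C = s·A
  B. [electric charge] = s·A
  C. [kg·m·s⁻²] / [kg·m·s⁻³·A⁻¹] = s·A
  D. [intensity] = kg·s⁻³
  E. s·A
All reduce to s·A except D., which is kg·s⁻³.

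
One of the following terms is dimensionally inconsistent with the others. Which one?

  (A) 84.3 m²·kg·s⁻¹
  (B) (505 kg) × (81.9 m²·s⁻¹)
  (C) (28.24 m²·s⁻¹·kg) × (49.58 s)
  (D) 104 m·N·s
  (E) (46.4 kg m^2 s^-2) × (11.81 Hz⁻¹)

Work out the base dimensions of each:
  (A) kg·m²·s⁻¹
  (B) [kg] · [m²·s⁻¹] = kg·m²·s⁻¹
  (C) [kg·m²·s⁻¹] · [s] = kg·m²
  (D) N·m·s = kg·m·s⁻²·m·s = kg·m²·s⁻¹
  (E) [kg·m²·s⁻²] · [s] = kg·m²·s⁻¹
All reduce to kg·m²·s⁻¹ except (C), which is kg·m².

(C)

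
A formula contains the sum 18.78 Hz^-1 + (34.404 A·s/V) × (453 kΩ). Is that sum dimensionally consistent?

Yes

Dimensions:
  18.78 Hz^-1:  Hz⁻¹ = (s⁻¹)⁻¹ = s
  (34.404 A·s/V) × (453 kΩ):  [kg⁻¹·m⁻²·s⁴·A²] · [kg·m²·s⁻³·A⁻²] = s
Both are s, so they have the same dimensions and can be added.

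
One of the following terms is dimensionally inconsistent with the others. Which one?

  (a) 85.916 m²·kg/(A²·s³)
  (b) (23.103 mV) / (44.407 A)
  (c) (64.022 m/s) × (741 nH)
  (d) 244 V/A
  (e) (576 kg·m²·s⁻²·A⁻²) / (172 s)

Dimensions:
  (a) kg·m²·s⁻³·A⁻²
  (b) [kg·m²·s⁻³·A⁻¹] / [A] = kg·m²·s⁻³·A⁻²
  (c) [m·s⁻¹] · [kg·m²·s⁻²·A⁻²] = kg·m³·s⁻³·A⁻²
  (d) V·A⁻¹ = J·C⁻¹·A⁻¹ = kg·m²·s⁻³·A⁻²
  (e) [kg·m²·s⁻²·A⁻²] / [s] = kg·m²·s⁻³·A⁻²
All reduce to kg·m²·s⁻³·A⁻² except (c), which is kg·m³·s⁻³·A⁻².

(c)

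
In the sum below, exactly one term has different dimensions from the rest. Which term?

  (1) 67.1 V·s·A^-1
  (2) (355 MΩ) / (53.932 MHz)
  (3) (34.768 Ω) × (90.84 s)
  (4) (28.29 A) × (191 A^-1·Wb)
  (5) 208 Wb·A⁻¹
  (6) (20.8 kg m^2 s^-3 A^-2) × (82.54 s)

(4)

Reduce each to base SI dimensions:
  (1) V·s·A⁻¹ = J·C⁻¹·s·A⁻¹ = kg·m²·s⁻²·A⁻²
  (2) [kg·m²·s⁻³·A⁻²] / [s⁻¹] = kg·m²·s⁻²·A⁻²
  (3) [kg·m²·s⁻³·A⁻²] · [s] = kg·m²·s⁻²·A⁻²
  (4) [A] · [kg·m²·s⁻²·A⁻²] = kg·m²·s⁻²·A⁻¹
  (5) Wb·A⁻¹ = V·s·A⁻¹ = kg·m²·s⁻²·A⁻²
  (6) [kg·m²·s⁻³·A⁻²] · [s] = kg·m²·s⁻²·A⁻²
All reduce to kg·m²·s⁻²·A⁻² except (4), which is kg·m²·s⁻²·A⁻¹.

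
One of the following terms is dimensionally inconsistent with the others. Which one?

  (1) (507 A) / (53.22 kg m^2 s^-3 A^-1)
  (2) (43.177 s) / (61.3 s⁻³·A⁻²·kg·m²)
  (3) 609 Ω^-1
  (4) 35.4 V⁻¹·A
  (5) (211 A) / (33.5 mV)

In SI base units:
  (1) [A] / [kg·m²·s⁻³·A⁻¹] = kg⁻¹·m⁻²·s³·A²
  (2) [s] / [kg·m²·s⁻³·A⁻²] = kg⁻¹·m⁻²·s⁴·A²
  (3) Ω⁻¹ = (V·A⁻¹)⁻¹ = kg⁻¹·m⁻²·s³·A²
  (4) A·V⁻¹ = A·(J·C⁻¹)⁻¹ = kg⁻¹·m⁻²·s³·A²
  (5) [A] / [kg·m²·s⁻³·A⁻¹] = kg⁻¹·m⁻²·s³·A²
All reduce to kg⁻¹·m⁻²·s³·A² except (2), which is kg⁻¹·m⁻²·s⁴·A².

(2)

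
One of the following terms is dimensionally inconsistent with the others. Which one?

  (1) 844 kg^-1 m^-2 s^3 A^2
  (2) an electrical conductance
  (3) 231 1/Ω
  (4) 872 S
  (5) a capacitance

(5)

Expand each in SI base units:
  (1) kg⁻¹·m⁻²·s³·A²
  (2) [electrical conductance] = kg⁻¹·m⁻²·s³·A²
  (3) Ω⁻¹ = (V·A⁻¹)⁻¹ = kg⁻¹·m⁻²·s³·A²
  (4) S = Ω⁻¹ = kg⁻¹·m⁻²·s³·A²
  (5) [capacitance] = kg⁻¹·m⁻²·s⁴·A²
All reduce to kg⁻¹·m⁻²·s³·A² except (5), which is kg⁻¹·m⁻²·s⁴·A².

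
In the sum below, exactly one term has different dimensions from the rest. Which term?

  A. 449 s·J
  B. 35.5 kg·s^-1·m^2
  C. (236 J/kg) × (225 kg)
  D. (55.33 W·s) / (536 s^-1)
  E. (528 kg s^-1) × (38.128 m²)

C.

Dimensions:
  A. J·s = N·m·s = kg·m²·s⁻¹
  B. kg·m²·s⁻¹
  C. [m²·s⁻²] · [kg] = kg·m²·s⁻²
  D. [kg·m²·s⁻²] / [s⁻¹] = kg·m²·s⁻¹
  E. [kg·s⁻¹] · [m²] = kg·m²·s⁻¹
All reduce to kg·m²·s⁻¹ except C., which is kg·m²·s⁻².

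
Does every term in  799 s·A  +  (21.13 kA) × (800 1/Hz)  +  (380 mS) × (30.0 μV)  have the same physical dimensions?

In SI base units:
  799 s·A:  A·s = s·A
  (21.13 kA) × (800 1/Hz):  [A] · [s] = s·A
  (380 mS) × (30.0 μV):  [kg⁻¹·m⁻²·s³·A²] · [kg·m²·s⁻³·A⁻¹] = A
The terms do not share a single dimension (A vs s·A).

No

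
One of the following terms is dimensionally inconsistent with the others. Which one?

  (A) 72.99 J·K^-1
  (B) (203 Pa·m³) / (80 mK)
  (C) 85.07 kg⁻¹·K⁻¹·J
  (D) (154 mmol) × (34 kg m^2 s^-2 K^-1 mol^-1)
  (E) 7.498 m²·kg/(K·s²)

(C)

Dimensions:
  (A) J·K⁻¹ = N·m·K⁻¹ = kg·m²·s⁻²·K⁻¹
  (B) [kg·m²·s⁻²] / [K] = kg·m²·s⁻²·K⁻¹
  (C) J·kg⁻¹·K⁻¹ = N·m·kg⁻¹·K⁻¹ = m²·s⁻²·K⁻¹
  (D) [mol] · [kg·m²·s⁻²·K⁻¹·mol⁻¹] = kg·m²·s⁻²·K⁻¹
  (E) kg·m²·s⁻²·K⁻¹
All reduce to kg·m²·s⁻²·K⁻¹ except (C), which is m²·s⁻²·K⁻¹.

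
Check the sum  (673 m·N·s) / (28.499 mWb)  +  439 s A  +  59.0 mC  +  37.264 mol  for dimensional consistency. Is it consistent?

No

Reduce each to base SI dimensions:
  (673 m·N·s) / (28.499 mWb):  [kg·m²·s⁻¹] / [kg·m²·s⁻²·A⁻¹] = s·A
  439 s A:  s·A
  59.0 mC:  C = s·A
  37.264 mol:  mol
The terms do not share a single dimension (mol vs s·A).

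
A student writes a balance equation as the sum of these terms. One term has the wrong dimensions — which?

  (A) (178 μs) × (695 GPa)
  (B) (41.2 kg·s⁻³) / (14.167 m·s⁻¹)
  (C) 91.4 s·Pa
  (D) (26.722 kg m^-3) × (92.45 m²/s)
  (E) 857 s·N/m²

(B)

Reduce each to base SI dimensions:
  (A) [s] · [kg·m⁻¹·s⁻²] = kg·m⁻¹·s⁻¹
  (B) [kg·s⁻³] / [m·s⁻¹] = kg·m⁻¹·s⁻²
  (C) Pa·s = N·m⁻²·s = kg·m⁻¹·s⁻¹
  (D) [kg·m⁻³] · [m²·s⁻¹] = kg·m⁻¹·s⁻¹
  (E) N·s·m⁻² = kg·m·s⁻²·s·m⁻² = kg·m⁻¹·s⁻¹
All reduce to kg·m⁻¹·s⁻¹ except (B), which is kg·m⁻¹·s⁻².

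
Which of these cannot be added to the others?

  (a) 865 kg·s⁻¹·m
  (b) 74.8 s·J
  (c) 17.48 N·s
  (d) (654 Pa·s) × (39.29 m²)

(b)

In SI base units:
  (a) kg·m·s⁻¹
  (b) J·s = N·m·s = kg·m²·s⁻¹
  (c) N·s = kg·m·s⁻²·s = kg·m·s⁻¹
  (d) [kg·m⁻¹·s⁻¹] · [m²] = kg·m·s⁻¹
All reduce to kg·m·s⁻¹ except (b), which is kg·m²·s⁻¹.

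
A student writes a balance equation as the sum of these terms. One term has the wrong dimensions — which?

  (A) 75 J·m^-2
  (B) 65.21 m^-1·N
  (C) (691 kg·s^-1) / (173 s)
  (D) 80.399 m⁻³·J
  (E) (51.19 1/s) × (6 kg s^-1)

Expand each in SI base units:
  (A) J·m⁻² = N·m·m⁻² = kg·s⁻²
  (B) N·m⁻¹ = kg·m·s⁻²·m⁻¹ = kg·s⁻²
  (C) [kg·s⁻¹] / [s] = kg·s⁻²
  (D) J·m⁻³ = N·m·m⁻³ = kg·m⁻¹·s⁻²
  (E) [s⁻¹] · [kg·s⁻¹] = kg·s⁻²
All reduce to kg·s⁻² except (D), which is kg·m⁻¹·s⁻².

(D)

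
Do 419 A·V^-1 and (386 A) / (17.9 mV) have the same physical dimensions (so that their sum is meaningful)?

Yes

Work out the base dimensions of each:
  419 A·V^-1:  A·V⁻¹ = A·(J·C⁻¹)⁻¹ = kg⁻¹·m⁻²·s³·A²
  (386 A) / (17.9 mV):  [A] / [kg·m²·s⁻³·A⁻¹] = kg⁻¹·m⁻²·s³·A²
Both are kg⁻¹·m⁻²·s³·A², so they have the same dimensions and can be added.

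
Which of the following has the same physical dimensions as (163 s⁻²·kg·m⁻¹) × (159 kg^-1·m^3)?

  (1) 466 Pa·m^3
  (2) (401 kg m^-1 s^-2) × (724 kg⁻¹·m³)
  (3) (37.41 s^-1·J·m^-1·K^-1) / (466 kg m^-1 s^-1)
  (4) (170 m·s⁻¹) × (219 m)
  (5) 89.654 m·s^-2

Reference: [kg·m⁻¹·s⁻²] · [kg⁻¹·m³] = m²·s⁻².
Each option:
  (1) Pa·m³ = N·m⁻²·m³ = kg·m²·s⁻²
  (2) [kg·m⁻¹·s⁻²] · [kg⁻¹·m³] = m²·s⁻²  ← same
  (3) [kg·m·s⁻³·K⁻¹] / [kg·m⁻¹·s⁻¹] = m²·s⁻²·K⁻¹
  (4) [m·s⁻¹] · [m] = m²·s⁻¹
  (5) m·s⁻²
Only (2) matches m²·s⁻².

(2)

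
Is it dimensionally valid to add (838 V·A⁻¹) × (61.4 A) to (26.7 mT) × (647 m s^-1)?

Reduce each to base SI dimensions:
  (838 V·A⁻¹) × (61.4 A):  [kg·m²·s⁻³·A⁻²] · [A] = kg·m²·s⁻³·A⁻¹
  (26.7 mT) × (647 m s^-1):  [kg·s⁻²·A⁻¹] · [m·s⁻¹] = kg·m·s⁻³·A⁻¹
kg·m²·s⁻³·A⁻¹ ≠ kg·m·s⁻³·A⁻¹, so they cannot be added.

No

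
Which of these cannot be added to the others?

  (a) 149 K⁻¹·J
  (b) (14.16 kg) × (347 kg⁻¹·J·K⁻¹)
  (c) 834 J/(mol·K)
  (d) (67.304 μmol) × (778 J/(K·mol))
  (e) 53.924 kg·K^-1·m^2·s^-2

Dimensions:
  (a) J·K⁻¹ = N·m·K⁻¹ = kg·m²·s⁻²·K⁻¹
  (b) [kg] · [m²·s⁻²·K⁻¹] = kg·m²·s⁻²·K⁻¹
  (c) J·mol⁻¹·K⁻¹ = N·m·mol⁻¹·K⁻¹ = kg·m²·s⁻²·K⁻¹·mol⁻¹
  (d) [mol] · [kg·m²·s⁻²·K⁻¹·mol⁻¹] = kg·m²·s⁻²·K⁻¹
  (e) kg·m²·s⁻²·K⁻¹
All reduce to kg·m²·s⁻²·K⁻¹ except (c), which is kg·m²·s⁻²·K⁻¹·mol⁻¹.

(c)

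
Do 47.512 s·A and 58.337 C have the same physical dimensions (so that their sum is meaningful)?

Yes

In SI base units:
  47.512 s·A:  s·A
  58.337 C:  C = s·A
Both are s·A, so they have the same dimensions and can be added.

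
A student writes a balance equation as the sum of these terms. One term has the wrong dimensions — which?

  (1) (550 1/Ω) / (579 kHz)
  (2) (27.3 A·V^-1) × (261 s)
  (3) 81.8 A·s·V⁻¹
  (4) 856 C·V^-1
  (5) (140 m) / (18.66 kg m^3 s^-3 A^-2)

Reduce each to base SI dimensions:
  (1) [kg⁻¹·m⁻²·s³·A²] / [s⁻¹] = kg⁻¹·m⁻²·s⁴·A²
  (2) [kg⁻¹·m⁻²·s³·A²] · [s] = kg⁻¹·m⁻²·s⁴·A²
  (3) A·s·V⁻¹ = A·s·(J·C⁻¹)⁻¹ = kg⁻¹·m⁻²·s⁴·A²
  (4) C·V⁻¹ = s·A·(J·C⁻¹)⁻¹ = kg⁻¹·m⁻²·s⁴·A²
  (5) [m] / [kg·m³·s⁻³·A⁻²] = kg⁻¹·m⁻²·s³·A²
All reduce to kg⁻¹·m⁻²·s⁴·A² except (5), which is kg⁻¹·m⁻²·s³·A².

(5)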